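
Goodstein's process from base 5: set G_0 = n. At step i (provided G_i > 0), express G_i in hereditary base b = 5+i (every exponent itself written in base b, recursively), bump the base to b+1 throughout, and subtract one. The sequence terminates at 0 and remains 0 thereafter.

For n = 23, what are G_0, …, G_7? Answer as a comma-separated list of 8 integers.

23, 26, 29, 32, 35, 37, 39, 41

step 0: 23 = 4·5 + 3; sub 6 for 5: 4·6 + 3; = 27; G_1 = 27−1 = 26
step 1: 26 = 4·6 + 2; sub 7 for 6: 4·7 + 2; = 30; G_2 = 30−1 = 29
step 2: 29 = 4·7 + 1; sub 8 for 7: 4·8 + 1; = 33; G_3 = 33−1 = 32
step 3: 32 = 4·8; sub 9 for 8: 4·9; = 36; G_4 = 36−1 = 35
step 4: 35 = 3·9 + 8; sub 10 for 9: 3·10 + 8; = 38; G_5 = 38−1 = 37
step 5: 37 = 3·10 + 7; sub 11 for 10: 3·11 + 7; = 40; G_6 = 40−1 = 39
step 6: 39 = 3·11 + 6; sub 12 for 11: 3·12 + 6; = 42; G_7 = 42−1 = 41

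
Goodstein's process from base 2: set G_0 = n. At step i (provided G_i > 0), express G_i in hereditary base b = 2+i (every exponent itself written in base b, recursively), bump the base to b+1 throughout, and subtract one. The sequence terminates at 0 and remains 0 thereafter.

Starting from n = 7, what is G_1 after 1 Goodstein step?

30

[0] 7 ≡ 2^2 + 2 + 1 (base 2). Lift 3: 31. −1: 30.
[1] 30 ≡ 3^3 + 3 (base 3). Lift 4: 260. −1: 259.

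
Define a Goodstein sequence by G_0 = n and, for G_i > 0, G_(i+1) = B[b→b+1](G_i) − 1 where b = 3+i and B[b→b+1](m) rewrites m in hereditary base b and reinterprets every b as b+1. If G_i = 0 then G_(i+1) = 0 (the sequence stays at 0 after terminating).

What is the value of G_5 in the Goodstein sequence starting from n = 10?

G_0=10  [base 3] 3^2 + 1  →[3↦4]→  4^2 + 1 = 17  −1 ⇒ G_1=16
G_1=16  [base 4] 4^2  →[4↦5]→  5^2 = 25  −1 ⇒ G_2=24
G_2=24  [base 5] 4·5 + 4  →[5↦6]→  4·6 + 4 = 28  −1 ⇒ G_3=27
G_3=27  [base 6] 4·6 + 3  →[6↦7]→  4·7 + 3 = 31  −1 ⇒ G_4=30
G_4=30  [base 7] 4·7 + 2  →[7↦8]→  4·8 + 2 = 34  −1 ⇒ G_5=33
G_5=33  [base 8] 4·8 + 1  →[8↦9]→  4·9 + 1 = 37  −1 ⇒ G_6=36

33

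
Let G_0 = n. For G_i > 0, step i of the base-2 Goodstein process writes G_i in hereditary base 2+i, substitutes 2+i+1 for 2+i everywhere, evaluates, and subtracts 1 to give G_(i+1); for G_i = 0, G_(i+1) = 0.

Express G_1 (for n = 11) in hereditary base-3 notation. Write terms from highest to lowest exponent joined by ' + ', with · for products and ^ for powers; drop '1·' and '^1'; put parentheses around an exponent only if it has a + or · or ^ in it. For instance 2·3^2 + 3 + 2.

(0) 11|_2 = 2^(2 + 1) + 2 + 1 ↦ 3^(3 + 1) + 3 + 1|_3 = 85 ⇒ 84
(1) 84|_3 = 3^(3 + 1) + 3 ↦ 4^(4 + 1) + 4|_4 = 1028 ⇒ 1027

3^(3 + 1) + 3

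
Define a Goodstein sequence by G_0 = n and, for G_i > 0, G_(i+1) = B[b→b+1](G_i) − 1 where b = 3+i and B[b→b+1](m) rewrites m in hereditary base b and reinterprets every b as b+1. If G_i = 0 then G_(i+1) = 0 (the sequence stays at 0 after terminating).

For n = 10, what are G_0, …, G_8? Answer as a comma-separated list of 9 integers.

base 3: 10 = 3^2 + 1; at 4: 4^2 + 1 = 17; next = 16
base 4: 16 = 4^2; at 5: 5^2 = 25; next = 24
base 5: 24 = 4·5 + 4; at 6: 4·6 + 4 = 28; next = 27
base 6: 27 = 4·6 + 3; at 7: 4·7 + 3 = 31; next = 30
base 7: 30 = 4·7 + 2; at 8: 4·8 + 2 = 34; next = 33
base 8: 33 = 4·8 + 1; at 9: 4·9 + 1 = 37; next = 36
base 9: 36 = 4·9; at 10: 4·10 = 40; next = 39
base 10: 39 = 3·10 + 9; at 11: 3·11 + 9 = 42; next = 41

10, 16, 24, 27, 30, 33, 36, 39, 41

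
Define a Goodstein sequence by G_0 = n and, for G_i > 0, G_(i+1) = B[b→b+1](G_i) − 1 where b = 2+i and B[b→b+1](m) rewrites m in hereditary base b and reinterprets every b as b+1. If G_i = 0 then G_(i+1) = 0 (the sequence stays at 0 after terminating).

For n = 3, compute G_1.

3

step 0: 3 = 2 + 1; sub 3 for 2: 3 + 1; = 4; G_1 = 4−1 = 3
step 1: 3 = 3; sub 4 for 3: 4; = 4; G_2 = 4−1 = 3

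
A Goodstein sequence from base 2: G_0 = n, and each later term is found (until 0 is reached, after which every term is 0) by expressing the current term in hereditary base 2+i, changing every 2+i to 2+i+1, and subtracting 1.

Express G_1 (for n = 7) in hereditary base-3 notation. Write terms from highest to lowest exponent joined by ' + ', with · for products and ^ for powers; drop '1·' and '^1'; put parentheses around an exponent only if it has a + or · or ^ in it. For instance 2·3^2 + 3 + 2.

[0] 7 ≡ 2^2 + 2 + 1 (base 2). Lift 3: 31. −1: 30.
[1] 30 ≡ 3^3 + 3 (base 3). Lift 4: 260. −1: 259.

3^3 + 3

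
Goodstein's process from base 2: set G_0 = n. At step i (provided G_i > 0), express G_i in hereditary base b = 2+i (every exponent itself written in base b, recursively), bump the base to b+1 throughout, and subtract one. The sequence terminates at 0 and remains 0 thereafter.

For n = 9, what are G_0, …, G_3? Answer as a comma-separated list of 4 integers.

9 —HB2→ 2^(2 + 1) + 1 —bump→ 3^(3 + 1) + 1 = 82 —(−1)→ 81
81 —HB3→ 3^(3 + 1) —bump→ 4^(4 + 1) = 1024 —(−1)→ 1023
1023 —HB4→ 3·4^4 + 3·4^3 + 3·4^2 + 3·4 + 3 —bump→ 3·5^5 + 3·5^3 + 3·5^2 + 3·5 + 3 = 9843 —(−1)→ 9842

9, 81, 1023, 9842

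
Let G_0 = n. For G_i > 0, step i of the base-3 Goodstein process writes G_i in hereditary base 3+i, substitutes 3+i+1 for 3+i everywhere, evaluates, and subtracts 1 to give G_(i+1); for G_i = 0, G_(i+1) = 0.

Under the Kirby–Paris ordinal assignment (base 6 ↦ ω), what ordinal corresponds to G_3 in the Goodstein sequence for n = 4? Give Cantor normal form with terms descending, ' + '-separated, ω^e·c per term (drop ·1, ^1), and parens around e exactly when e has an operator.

(0) 4|_3 = 3 + 1 ↦ 4 + 1|_4 = 5 ⇒ 4
(1) 4|_4 = 4 ↦ 5|_5 = 5 ⇒ 4
(2) 4|_5 = 4 ↦ 4|_6 = 4 ⇒ 3
(3) 3|_6 = 3 ↦ 3|_7 = 3 ⇒ 2

3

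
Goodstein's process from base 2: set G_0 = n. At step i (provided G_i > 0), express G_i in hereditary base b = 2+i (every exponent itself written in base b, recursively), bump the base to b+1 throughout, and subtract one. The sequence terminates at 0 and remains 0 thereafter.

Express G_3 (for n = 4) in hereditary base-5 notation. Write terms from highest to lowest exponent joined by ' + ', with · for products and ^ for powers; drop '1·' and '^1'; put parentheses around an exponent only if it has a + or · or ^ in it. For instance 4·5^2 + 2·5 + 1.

i=0: 4 = 2^2 (b=2); 2→3: 3^3 = 27; 27−1 = 26
i=1: 26 = 2·3^2 + 2·3 + 2 (b=3); 3→4: 2·4^2 + 2·4 + 2 = 42; 42−1 = 41
i=2: 41 = 2·4^2 + 2·4 + 1 (b=4); 4→5: 2·5^2 + 2·5 + 1 = 61; 61−1 = 60
i=3: 60 = 2·5^2 + 2·5 (b=5); 5→6: 2·6^2 + 2·6 = 84; 84−1 = 83

2·5^2 + 2·5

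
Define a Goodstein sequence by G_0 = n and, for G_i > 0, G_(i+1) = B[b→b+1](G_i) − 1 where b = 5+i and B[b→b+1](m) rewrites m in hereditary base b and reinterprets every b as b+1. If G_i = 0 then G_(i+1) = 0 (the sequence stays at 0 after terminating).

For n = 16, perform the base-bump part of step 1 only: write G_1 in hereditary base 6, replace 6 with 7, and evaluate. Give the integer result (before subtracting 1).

base 5: 16 = 3·5 + 1; at 6: 3·6 + 1 = 19; next = 18
base 6: 18 = 3·6; at 7: 3·7 = 21; next = 20

21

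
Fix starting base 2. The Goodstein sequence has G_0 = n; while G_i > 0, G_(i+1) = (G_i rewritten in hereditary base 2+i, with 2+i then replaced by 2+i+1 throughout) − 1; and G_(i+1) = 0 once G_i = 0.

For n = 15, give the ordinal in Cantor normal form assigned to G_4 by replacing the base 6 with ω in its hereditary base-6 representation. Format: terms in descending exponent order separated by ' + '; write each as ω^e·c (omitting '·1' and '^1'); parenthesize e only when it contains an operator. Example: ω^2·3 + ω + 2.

ω^(ω + 1) + ω^ω + 1

(0) 15|_2 = 2^(2 + 1) + 2^2 + 2 + 1 ↦ 3^(3 + 1) + 3^3 + 3 + 1|_3 = 112 ⇒ 111
(1) 111|_3 = 3^(3 + 1) + 3^3 + 3 ↦ 4^(4 + 1) + 4^4 + 4|_4 = 1284 ⇒ 1283
(2) 1283|_4 = 4^(4 + 1) + 4^4 + 3 ↦ 5^(5 + 1) + 5^5 + 3|_5 = 18753 ⇒ 18752
(3) 18752|_5 = 5^(5 + 1) + 5^5 + 2 ↦ 6^(6 + 1) + 6^6 + 2|_6 = 326594 ⇒ 326593
(4) 326593|_6 = 6^(6 + 1) + 6^6 + 1 ↦ 7^(7 + 1) + 7^7 + 1|_7 = 6588345 ⇒ 6588344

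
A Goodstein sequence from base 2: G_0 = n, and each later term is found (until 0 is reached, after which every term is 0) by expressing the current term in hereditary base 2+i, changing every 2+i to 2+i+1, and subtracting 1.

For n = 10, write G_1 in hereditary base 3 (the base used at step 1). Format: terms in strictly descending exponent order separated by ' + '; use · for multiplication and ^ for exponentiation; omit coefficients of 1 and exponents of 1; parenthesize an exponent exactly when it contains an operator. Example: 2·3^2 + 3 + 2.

G_0 = 10. HB_2(10) = 2^(2 + 1) + 2. Bump = 84. G_1 = 83.
G_1 = 83. HB_3(83) = 3^(3 + 1) + 2. Bump = 1026. G_2 = 1025.

3^(3 + 1) + 2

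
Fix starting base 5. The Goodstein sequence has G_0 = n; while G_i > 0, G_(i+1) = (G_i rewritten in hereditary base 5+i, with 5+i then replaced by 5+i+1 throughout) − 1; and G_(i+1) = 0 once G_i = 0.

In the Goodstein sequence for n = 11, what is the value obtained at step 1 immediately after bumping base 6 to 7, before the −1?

14

i=0: 11 = 2·5 + 1 (b=5); 5→6: 2·6 + 1 = 13; 13−1 = 12
i=1: 12 = 2·6 (b=6); 6→7: 2·7 = 14; 14−1 = 13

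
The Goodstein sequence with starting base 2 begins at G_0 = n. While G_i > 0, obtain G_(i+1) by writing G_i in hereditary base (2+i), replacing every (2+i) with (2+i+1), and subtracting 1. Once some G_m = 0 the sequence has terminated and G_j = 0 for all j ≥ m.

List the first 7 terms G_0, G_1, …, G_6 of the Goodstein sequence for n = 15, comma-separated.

15, 111, 1283, 18752, 326593, 6588344, 150994943

(0) 15|_2 = 2^(2 + 1) + 2^2 + 2 + 1 ↦ 3^(3 + 1) + 3^3 + 3 + 1|_3 = 112 ⇒ 111
(1) 111|_3 = 3^(3 + 1) + 3^3 + 3 ↦ 4^(4 + 1) + 4^4 + 4|_4 = 1284 ⇒ 1283
(2) 1283|_4 = 4^(4 + 1) + 4^4 + 3 ↦ 5^(5 + 1) + 5^5 + 3|_5 = 18753 ⇒ 18752
(3) 18752|_5 = 5^(5 + 1) + 5^5 + 2 ↦ 6^(6 + 1) + 6^6 + 2|_6 = 326594 ⇒ 326593
(4) 326593|_6 = 6^(6 + 1) + 6^6 + 1 ↦ 7^(7 + 1) + 7^7 + 1|_7 = 6588345 ⇒ 6588344
(5) 6588344|_7 = 7^(7 + 1) + 7^7 ↦ 8^(8 + 1) + 8^8|_8 = 150994944 ⇒ 150994943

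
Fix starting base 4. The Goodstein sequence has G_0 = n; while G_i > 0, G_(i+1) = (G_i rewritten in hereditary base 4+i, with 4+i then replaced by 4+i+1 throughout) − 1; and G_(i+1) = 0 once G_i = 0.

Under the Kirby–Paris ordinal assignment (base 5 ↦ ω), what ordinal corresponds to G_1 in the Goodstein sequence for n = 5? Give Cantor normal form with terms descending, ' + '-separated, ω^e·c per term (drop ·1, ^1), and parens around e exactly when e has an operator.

ω

5 —HB4→ 4 + 1 —bump→ 5 + 1 = 6 —(−1)→ 5
5 —HB5→ 5 —bump→ 6 = 6 —(−1)→ 5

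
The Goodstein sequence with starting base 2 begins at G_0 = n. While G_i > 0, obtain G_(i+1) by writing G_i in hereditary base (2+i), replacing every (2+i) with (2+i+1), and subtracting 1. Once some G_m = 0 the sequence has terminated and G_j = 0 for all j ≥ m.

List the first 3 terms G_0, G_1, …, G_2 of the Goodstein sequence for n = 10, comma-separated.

10, 83, 1025

10 —HB2→ 2^(2 + 1) + 2 —bump→ 3^(3 + 1) + 3 = 84 —(−1)→ 83
83 —HB3→ 3^(3 + 1) + 2 —bump→ 4^(4 + 1) + 2 = 1026 —(−1)→ 1025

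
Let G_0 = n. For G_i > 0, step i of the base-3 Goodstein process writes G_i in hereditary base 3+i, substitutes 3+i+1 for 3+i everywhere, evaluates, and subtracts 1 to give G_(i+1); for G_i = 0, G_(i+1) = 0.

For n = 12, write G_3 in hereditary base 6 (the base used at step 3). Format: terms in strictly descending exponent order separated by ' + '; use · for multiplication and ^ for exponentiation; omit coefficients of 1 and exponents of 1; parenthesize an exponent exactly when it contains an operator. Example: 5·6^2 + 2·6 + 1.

base 3: 12 = 3^2 + 3; at 4: 4^2 + 4 = 20; next = 19
base 4: 19 = 4^2 + 3; at 5: 5^2 + 3 = 28; next = 27
base 5: 27 = 5^2 + 2; at 6: 6^2 + 2 = 38; next = 37
base 6: 37 = 6^2 + 1; at 7: 7^2 + 1 = 50; next = 49

6^2 + 1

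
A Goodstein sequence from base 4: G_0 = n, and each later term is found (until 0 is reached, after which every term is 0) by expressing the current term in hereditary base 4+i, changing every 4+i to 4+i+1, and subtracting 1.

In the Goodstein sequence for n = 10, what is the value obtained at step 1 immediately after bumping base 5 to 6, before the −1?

(0) 10|_4 = 2·4 + 2 ↦ 2·5 + 2|_5 = 12 ⇒ 11
(1) 11|_5 = 2·5 + 1 ↦ 2·6 + 1|_6 = 13 ⇒ 12

13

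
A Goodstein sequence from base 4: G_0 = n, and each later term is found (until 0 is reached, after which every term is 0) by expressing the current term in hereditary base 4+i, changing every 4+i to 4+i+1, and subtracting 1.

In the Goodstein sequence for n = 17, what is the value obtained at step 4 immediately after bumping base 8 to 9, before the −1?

G_0=17  [base 4] 4^2 + 1  →[4↦5]→  5^2 + 1 = 26  −1 ⇒ G_1=25
G_1=25  [base 5] 5^2  →[5↦6]→  6^2 = 36  −1 ⇒ G_2=35
G_2=35  [base 6] 5·6 + 5  →[6↦7]→  5·7 + 5 = 40  −1 ⇒ G_3=39
G_3=39  [base 7] 5·7 + 4  →[7↦8]→  5·8 + 4 = 44  −1 ⇒ G_4=43
G_4=43  [base 8] 5·8 + 3  →[8↦9]→  5·9 + 3 = 48  −1 ⇒ G_5=47

48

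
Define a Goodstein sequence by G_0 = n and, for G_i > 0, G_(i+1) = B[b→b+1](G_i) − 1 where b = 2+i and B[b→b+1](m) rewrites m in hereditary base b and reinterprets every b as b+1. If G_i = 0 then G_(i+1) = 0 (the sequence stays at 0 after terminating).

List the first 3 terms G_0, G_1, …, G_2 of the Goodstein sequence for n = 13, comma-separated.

G_0 = 13. HB_2(13) = 2^(2 + 1) + 2^2 + 1. Bump = 109. G_1 = 108.
G_1 = 108. HB_3(108) = 3^(3 + 1) + 3^3. Bump = 1280. G_2 = 1279.

13, 108, 1279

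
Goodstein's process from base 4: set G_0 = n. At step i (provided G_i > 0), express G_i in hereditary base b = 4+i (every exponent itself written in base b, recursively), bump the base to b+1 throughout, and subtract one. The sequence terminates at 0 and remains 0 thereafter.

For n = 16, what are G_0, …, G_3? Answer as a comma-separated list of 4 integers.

16, 24, 27, 30

G_0=16  [base 4] 4^2  →[4↦5]→  5^2 = 25  −1 ⇒ G_1=24
G_1=24  [base 5] 4·5 + 4  →[5↦6]→  4·6 + 4 = 28  −1 ⇒ G_2=27
G_2=27  [base 6] 4·6 + 3  →[6↦7]→  4·7 + 3 = 31  −1 ⇒ G_3=30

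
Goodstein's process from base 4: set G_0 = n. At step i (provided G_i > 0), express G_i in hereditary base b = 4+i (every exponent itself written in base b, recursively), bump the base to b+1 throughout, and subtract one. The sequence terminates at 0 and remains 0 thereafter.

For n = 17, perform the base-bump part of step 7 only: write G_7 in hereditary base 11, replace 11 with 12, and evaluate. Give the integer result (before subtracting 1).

60

i=0: 17 = 4^2 + 1 (b=4); 4→5: 5^2 + 1 = 26; 26−1 = 25
i=1: 25 = 5^2 (b=5); 5→6: 6^2 = 36; 36−1 = 35
i=2: 35 = 5·6 + 5 (b=6); 6→7: 5·7 + 5 = 40; 40−1 = 39
i=3: 39 = 5·7 + 4 (b=7); 7→8: 5·8 + 4 = 44; 44−1 = 43
i=4: 43 = 5·8 + 3 (b=8); 8→9: 5·9 + 3 = 48; 48−1 = 47
i=5: 47 = 5·9 + 2 (b=9); 9→10: 5·10 + 2 = 52; 52−1 = 51
i=6: 51 = 5·10 + 1 (b=10); 10→11: 5·11 + 1 = 56; 56−1 = 55
i=7: 55 = 5·11 (b=11); 11→12: 5·12 = 60; 60−1 = 59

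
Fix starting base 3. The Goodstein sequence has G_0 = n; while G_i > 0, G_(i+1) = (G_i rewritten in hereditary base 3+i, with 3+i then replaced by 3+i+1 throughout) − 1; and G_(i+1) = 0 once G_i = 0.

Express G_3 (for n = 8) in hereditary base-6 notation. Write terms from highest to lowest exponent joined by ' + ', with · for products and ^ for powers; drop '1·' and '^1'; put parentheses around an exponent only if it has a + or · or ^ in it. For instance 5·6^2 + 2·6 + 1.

step 0: 8 = 2·3 + 2; sub 4 for 3: 2·4 + 2; = 10; G_1 = 10−1 = 9
step 1: 9 = 2·4 + 1; sub 5 for 4: 2·5 + 1; = 11; G_2 = 11−1 = 10
step 2: 10 = 2·5; sub 6 for 5: 2·6; = 12; G_3 = 12−1 = 11
step 3: 11 = 6 + 5; sub 7 for 6: 7 + 5; = 12; G_4 = 12−1 = 11

6 + 5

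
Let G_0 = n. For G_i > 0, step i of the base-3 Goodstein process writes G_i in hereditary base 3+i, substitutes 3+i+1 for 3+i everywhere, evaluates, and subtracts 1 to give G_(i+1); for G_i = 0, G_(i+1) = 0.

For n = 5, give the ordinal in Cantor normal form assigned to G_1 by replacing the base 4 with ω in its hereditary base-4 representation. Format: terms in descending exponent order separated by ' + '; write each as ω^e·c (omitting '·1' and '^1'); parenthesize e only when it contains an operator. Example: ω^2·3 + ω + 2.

(0) 5|_3 = 3 + 2 ↦ 4 + 2|_4 = 6 ⇒ 5
(1) 5|_4 = 4 + 1 ↦ 5 + 1|_5 = 6 ⇒ 5

ω + 1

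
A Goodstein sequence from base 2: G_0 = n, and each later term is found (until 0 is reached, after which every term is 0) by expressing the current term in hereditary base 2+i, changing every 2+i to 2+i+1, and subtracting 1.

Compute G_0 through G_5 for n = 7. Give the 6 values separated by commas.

7, 30, 259, 3127, 46657, 823543

i=0: 7 = 2^2 + 2 + 1 (b=2); 2→3: 3^3 + 3 + 1 = 31; 31−1 = 30
i=1: 30 = 3^3 + 3 (b=3); 3→4: 4^4 + 4 = 260; 260−1 = 259
i=2: 259 = 4^4 + 3 (b=4); 4→5: 5^5 + 3 = 3128; 3128−1 = 3127
i=3: 3127 = 5^5 + 2 (b=5); 5→6: 6^6 + 2 = 46658; 46658−1 = 46657
i=4: 46657 = 6^6 + 1 (b=6); 6→7: 7^7 + 1 = 823544; 823544−1 = 823543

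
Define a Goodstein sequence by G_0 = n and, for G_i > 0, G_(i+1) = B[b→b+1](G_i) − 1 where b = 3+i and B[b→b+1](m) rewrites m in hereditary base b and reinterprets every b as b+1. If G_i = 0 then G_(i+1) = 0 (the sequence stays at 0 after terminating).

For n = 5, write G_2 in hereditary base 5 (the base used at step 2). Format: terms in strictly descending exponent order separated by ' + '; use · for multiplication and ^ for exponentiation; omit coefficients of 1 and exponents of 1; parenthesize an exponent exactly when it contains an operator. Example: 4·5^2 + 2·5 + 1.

i=0: 5 = 3 + 2 (b=3); 3→4: 4 + 2 = 6; 6−1 = 5
i=1: 5 = 4 + 1 (b=4); 4→5: 5 + 1 = 6; 6−1 = 5

5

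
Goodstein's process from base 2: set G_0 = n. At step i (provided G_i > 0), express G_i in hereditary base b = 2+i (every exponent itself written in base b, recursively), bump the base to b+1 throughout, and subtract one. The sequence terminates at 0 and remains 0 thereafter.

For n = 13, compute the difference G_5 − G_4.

5485287

G_0=13  [base 2] 2^(2 + 1) + 2^2 + 1  →[2↦3]→  3^(3 + 1) + 3^3 + 1 = 109  −1 ⇒ G_1=108
G_1=108  [base 3] 3^(3 + 1) + 3^3  →[3↦4]→  4^(4 + 1) + 4^4 = 1280  −1 ⇒ G_2=1279
G_2=1279  [base 4] 4^(4 + 1) + 3·4^3 + 3·4^2 + 3·4 + 3  →[4↦5]→  5^(5 + 1) + 3·5^3 + 3·5^2 + 3·5 + 3 = 16093  −1 ⇒ G_3=16092
G_3=16092  [base 5] 5^(5 + 1) + 3·5^3 + 3·5^2 + 3·5 + 2  →[5↦6]→  6^(6 + 1) + 3·6^3 + 3·6^2 + 3·6 + 2 = 280712  −1 ⇒ G_4=280711
G_4=280711  [base 6] 6^(6 + 1) + 3·6^3 + 3·6^2 + 3·6 + 1  →[6↦7]→  7^(7 + 1) + 3·7^3 + 3·7^2 + 3·7 + 1 = 5765999  −1 ⇒ G_5=5765998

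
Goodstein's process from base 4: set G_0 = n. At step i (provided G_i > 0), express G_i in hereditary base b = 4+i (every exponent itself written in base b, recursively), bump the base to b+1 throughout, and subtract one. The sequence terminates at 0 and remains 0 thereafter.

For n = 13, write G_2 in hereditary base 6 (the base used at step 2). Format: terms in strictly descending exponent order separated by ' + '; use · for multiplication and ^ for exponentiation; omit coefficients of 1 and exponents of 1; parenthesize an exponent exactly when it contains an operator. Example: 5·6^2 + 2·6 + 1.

G_0 = 13. HB_4(13) = 3·4 + 1. Bump = 16. G_1 = 15.
G_1 = 15. HB_5(15) = 3·5. Bump = 18. G_2 = 17.
G_2 = 17. HB_6(17) = 2·6 + 5. Bump = 19. G_3 = 18.

2·6 + 5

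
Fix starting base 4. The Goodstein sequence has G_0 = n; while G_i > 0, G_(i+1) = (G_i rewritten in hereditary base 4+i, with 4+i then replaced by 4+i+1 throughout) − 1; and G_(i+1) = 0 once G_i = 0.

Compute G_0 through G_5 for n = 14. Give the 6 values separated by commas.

14, 16, 18, 20, 21, 22

[0] 14 ≡ 3·4 + 2 (base 4). Lift 5: 17. −1: 16.
[1] 16 ≡ 3·5 + 1 (base 5). Lift 6: 19. −1: 18.
[2] 18 ≡ 3·6 (base 6). Lift 7: 21. −1: 20.
[3] 20 ≡ 2·7 + 6 (base 7). Lift 8: 22. −1: 21.
[4] 21 ≡ 2·8 + 5 (base 8). Lift 9: 23. −1: 22.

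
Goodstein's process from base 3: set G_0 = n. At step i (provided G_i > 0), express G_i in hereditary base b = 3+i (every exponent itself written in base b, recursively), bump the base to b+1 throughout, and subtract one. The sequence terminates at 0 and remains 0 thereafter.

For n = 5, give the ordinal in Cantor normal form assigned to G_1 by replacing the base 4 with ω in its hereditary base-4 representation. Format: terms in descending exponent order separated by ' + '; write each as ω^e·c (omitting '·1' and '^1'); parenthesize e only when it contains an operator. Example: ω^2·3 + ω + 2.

[0] 5 ≡ 3 + 2 (base 3). Lift 4: 6. −1: 5.
[1] 5 ≡ 4 + 1 (base 4). Lift 5: 6. −1: 5.

ω + 1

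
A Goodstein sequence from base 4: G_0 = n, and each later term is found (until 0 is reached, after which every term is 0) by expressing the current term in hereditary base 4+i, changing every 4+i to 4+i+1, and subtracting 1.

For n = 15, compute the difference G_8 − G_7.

G_0=15  [base 4] 3·4 + 3  →[4↦5]→  3·5 + 3 = 18  −1 ⇒ G_1=17
G_1=17  [base 5] 3·5 + 2  →[5↦6]→  3·6 + 2 = 20  −1 ⇒ G_2=19
G_2=19  [base 6] 3·6 + 1  →[6↦7]→  3·7 + 1 = 22  −1 ⇒ G_3=21
G_3=21  [base 7] 3·7  →[7↦8]→  3·8 = 24  −1 ⇒ G_4=23
G_4=23  [base 8] 2·8 + 7  →[8↦9]→  2·9 + 7 = 25  −1 ⇒ G_5=24
G_5=24  [base 9] 2·9 + 6  →[9↦10]→  2·10 + 6 = 26  −1 ⇒ G_6=25
G_6=25  [base 10] 2·10 + 5  →[10↦11]→  2·11 + 5 = 27  −1 ⇒ G_7=26
G_7=26  [base 11] 2·11 + 4  →[11↦12]→  2·12 + 4 = 28  −1 ⇒ G_8=27

1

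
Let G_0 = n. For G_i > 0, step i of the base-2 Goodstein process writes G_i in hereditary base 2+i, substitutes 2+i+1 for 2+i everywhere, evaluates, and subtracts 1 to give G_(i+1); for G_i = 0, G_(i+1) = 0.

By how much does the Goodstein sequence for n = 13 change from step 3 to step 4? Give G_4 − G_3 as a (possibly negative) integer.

G_0 = 13. HB_2(13) = 2^(2 + 1) + 2^2 + 1. Bump = 109. G_1 = 108.
G_1 = 108. HB_3(108) = 3^(3 + 1) + 3^3. Bump = 1280. G_2 = 1279.
G_2 = 1279. HB_4(1279) = 4^(4 + 1) + 3·4^3 + 3·4^2 + 3·4 + 3. Bump = 16093. G_3 = 16092.
G_3 = 16092. HB_5(16092) = 5^(5 + 1) + 3·5^3 + 3·5^2 + 3·5 + 2. Bump = 280712. G_4 = 280711.

264619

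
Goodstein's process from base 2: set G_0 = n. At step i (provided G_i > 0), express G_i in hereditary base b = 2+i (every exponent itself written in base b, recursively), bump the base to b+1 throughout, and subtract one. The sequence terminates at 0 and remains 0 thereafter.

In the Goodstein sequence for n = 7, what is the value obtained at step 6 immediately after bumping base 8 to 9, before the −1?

G_0=7  [base 2] 2^2 + 2 + 1  →[2↦3]→  3^3 + 3 + 1 = 31  −1 ⇒ G_1=30
G_1=30  [base 3] 3^3 + 3  →[3↦4]→  4^4 + 4 = 260  −1 ⇒ G_2=259
G_2=259  [base 4] 4^4 + 3  →[4↦5]→  5^5 + 3 = 3128  −1 ⇒ G_3=3127
G_3=3127  [base 5] 5^5 + 2  →[5↦6]→  6^6 + 2 = 46658  −1 ⇒ G_4=46657
G_4=46657  [base 6] 6^6 + 1  →[6↦7]→  7^7 + 1 = 823544  −1 ⇒ G_5=823543
G_5=823543  [base 7] 7^7  →[7↦8]→  8^8 = 16777216  −1 ⇒ G_6=16777215

37665880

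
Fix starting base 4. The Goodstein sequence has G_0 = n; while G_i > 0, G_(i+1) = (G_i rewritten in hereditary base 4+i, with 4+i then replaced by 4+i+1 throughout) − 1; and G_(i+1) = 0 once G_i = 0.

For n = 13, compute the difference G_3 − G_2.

step 0: 13 = 3·4 + 1; sub 5 for 4: 3·5 + 1; = 16; G_1 = 16−1 = 15
step 1: 15 = 3·5; sub 6 for 5: 3·6; = 18; G_2 = 18−1 = 17
step 2: 17 = 2·6 + 5; sub 7 for 6: 2·7 + 5; = 19; G_3 = 19−1 = 18

1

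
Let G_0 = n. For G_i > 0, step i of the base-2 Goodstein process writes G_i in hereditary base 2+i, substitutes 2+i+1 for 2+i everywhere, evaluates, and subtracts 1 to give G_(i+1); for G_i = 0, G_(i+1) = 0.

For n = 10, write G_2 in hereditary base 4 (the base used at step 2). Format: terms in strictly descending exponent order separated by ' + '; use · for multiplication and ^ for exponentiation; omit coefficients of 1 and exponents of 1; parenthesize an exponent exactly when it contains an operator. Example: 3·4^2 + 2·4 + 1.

4^(4 + 1) + 1

base 2: 10 = 2^(2 + 1) + 2; at 3: 3^(3 + 1) + 3 = 84; next = 83
base 3: 83 = 3^(3 + 1) + 2; at 4: 4^(4 + 1) + 2 = 1026; next = 1025
base 4: 1025 = 4^(4 + 1) + 1; at 5: 5^(5 + 1) + 1 = 15626; next = 15625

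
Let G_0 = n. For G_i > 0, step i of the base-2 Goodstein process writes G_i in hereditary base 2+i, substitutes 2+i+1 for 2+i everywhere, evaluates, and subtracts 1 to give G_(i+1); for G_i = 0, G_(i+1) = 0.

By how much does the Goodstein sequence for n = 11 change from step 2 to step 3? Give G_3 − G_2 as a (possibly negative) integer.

base 2: 11 = 2^(2 + 1) + 2 + 1; at 3: 3^(3 + 1) + 3 + 1 = 85; next = 84
base 3: 84 = 3^(3 + 1) + 3; at 4: 4^(4 + 1) + 4 = 1028; next = 1027
base 4: 1027 = 4^(4 + 1) + 3; at 5: 5^(5 + 1) + 3 = 15628; next = 15627

14600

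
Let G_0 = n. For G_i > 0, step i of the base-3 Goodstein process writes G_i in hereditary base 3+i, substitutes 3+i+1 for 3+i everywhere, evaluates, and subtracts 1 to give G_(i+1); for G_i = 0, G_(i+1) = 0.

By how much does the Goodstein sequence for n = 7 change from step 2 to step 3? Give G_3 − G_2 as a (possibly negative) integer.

G_0 = 7. HB_3(7) = 2·3 + 1. Bump = 9. G_1 = 8.
G_1 = 8. HB_4(8) = 2·4. Bump = 10. G_2 = 9.
G_2 = 9. HB_5(9) = 5 + 4. Bump = 10. G_3 = 9.

0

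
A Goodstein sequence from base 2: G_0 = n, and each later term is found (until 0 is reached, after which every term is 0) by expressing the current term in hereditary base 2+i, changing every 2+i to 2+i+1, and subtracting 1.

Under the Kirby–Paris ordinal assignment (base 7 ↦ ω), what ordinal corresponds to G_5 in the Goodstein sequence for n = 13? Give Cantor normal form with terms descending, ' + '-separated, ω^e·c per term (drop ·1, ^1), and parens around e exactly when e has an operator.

G_0 = 13. HB_2(13) = 2^(2 + 1) + 2^2 + 1. Bump = 109. G_1 = 108.
G_1 = 108. HB_3(108) = 3^(3 + 1) + 3^3. Bump = 1280. G_2 = 1279.
G_2 = 1279. HB_4(1279) = 4^(4 + 1) + 3·4^3 + 3·4^2 + 3·4 + 3. Bump = 16093. G_3 = 16092.
G_3 = 16092. HB_5(16092) = 5^(5 + 1) + 3·5^3 + 3·5^2 + 3·5 + 2. Bump = 280712. G_4 = 280711.
G_4 = 280711. HB_6(280711) = 6^(6 + 1) + 3·6^3 + 3·6^2 + 3·6 + 1. Bump = 5765999. G_5 = 5765998.
G_5 = 5765998. HB_7(5765998) = 7^(7 + 1) + 3·7^3 + 3·7^2 + 3·7. Bump = 134219480. G_6 = 134219479.

ω^(ω + 1) + ω^3·3 + ω^2·3 + ω·3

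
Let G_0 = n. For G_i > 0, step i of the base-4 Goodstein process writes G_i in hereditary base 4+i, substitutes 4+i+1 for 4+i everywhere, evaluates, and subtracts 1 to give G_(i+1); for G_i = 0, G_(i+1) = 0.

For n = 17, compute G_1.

(0) 17|_4 = 4^2 + 1 ↦ 5^2 + 1|_5 = 26 ⇒ 25
(1) 25|_5 = 5^2 ↦ 6^2|_6 = 36 ⇒ 35

25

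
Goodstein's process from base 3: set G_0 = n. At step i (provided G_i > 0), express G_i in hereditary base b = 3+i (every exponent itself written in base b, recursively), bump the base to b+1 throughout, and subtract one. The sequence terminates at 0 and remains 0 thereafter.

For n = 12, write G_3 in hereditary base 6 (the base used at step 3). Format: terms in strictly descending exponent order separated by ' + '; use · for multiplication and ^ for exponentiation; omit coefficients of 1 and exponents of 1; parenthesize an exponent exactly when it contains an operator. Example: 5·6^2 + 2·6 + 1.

6^2 + 1

(0) 12|_3 = 3^2 + 3 ↦ 4^2 + 4|_4 = 20 ⇒ 19
(1) 19|_4 = 4^2 + 3 ↦ 5^2 + 3|_5 = 28 ⇒ 27
(2) 27|_5 = 5^2 + 2 ↦ 6^2 + 2|_6 = 38 ⇒ 37
(3) 37|_6 = 6^2 + 1 ↦ 7^2 + 1|_7 = 50 ⇒ 49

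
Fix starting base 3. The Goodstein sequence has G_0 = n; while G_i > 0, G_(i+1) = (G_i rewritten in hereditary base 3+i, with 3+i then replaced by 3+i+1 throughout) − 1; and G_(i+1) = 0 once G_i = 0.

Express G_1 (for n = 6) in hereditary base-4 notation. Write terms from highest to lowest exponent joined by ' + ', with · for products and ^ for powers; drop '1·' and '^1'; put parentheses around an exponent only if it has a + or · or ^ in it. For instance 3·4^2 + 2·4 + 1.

4 + 3

base 3: 6 = 2·3; at 4: 2·4 = 8; next = 7
base 4: 7 = 4 + 3; at 5: 5 + 3 = 8; next = 7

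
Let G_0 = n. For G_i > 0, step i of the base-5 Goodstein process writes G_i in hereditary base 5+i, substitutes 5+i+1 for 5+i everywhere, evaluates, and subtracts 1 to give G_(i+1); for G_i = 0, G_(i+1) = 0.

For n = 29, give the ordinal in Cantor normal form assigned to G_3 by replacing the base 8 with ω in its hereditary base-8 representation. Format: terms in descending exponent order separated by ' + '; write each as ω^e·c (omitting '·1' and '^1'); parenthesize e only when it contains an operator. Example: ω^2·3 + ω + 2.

step 0: 29 = 5^2 + 4; sub 6 for 5: 6^2 + 4; = 40; G_1 = 40−1 = 39
step 1: 39 = 6^2 + 3; sub 7 for 6: 7^2 + 3; = 52; G_2 = 52−1 = 51
step 2: 51 = 7^2 + 2; sub 8 for 7: 8^2 + 2; = 66; G_3 = 66−1 = 65
step 3: 65 = 8^2 + 1; sub 9 for 8: 9^2 + 1; = 82; G_4 = 82−1 = 81

ω^2 + 1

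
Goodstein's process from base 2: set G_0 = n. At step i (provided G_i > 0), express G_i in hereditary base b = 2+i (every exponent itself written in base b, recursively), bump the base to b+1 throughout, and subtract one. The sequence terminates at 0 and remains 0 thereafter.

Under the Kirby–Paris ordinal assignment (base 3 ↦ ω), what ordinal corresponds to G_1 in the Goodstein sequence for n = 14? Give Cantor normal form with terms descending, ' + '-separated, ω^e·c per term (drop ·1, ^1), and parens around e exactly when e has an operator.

ω^(ω + 1) + ω^ω + 2

[0] 14 ≡ 2^(2 + 1) + 2^2 + 2 (base 2). Lift 3: 111. −1: 110.
[1] 110 ≡ 3^(3 + 1) + 3^3 + 2 (base 3). Lift 4: 1282. −1: 1281.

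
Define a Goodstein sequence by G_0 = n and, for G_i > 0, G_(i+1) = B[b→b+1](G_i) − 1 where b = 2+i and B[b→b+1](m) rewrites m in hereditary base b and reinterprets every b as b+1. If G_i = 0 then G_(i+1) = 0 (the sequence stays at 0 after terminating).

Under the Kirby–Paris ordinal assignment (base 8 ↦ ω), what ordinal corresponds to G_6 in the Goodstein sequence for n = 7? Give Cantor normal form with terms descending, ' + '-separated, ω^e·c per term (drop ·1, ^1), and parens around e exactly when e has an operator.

ω^7·7 + ω^6·7 + ω^5·7 + ω^4·7 + ω^3·7 + ω^2·7 + ω·7 + 7

7 —HB2→ 2^2 + 2 + 1 —bump→ 3^3 + 3 + 1 = 31 —(−1)→ 30
30 —HB3→ 3^3 + 3 —bump→ 4^4 + 4 = 260 —(−1)→ 259
259 —HB4→ 4^4 + 3 —bump→ 5^5 + 3 = 3128 —(−1)→ 3127
3127 —HB5→ 5^5 + 2 —bump→ 6^6 + 2 = 46658 —(−1)→ 46657
46657 —HB6→ 6^6 + 1 —bump→ 7^7 + 1 = 823544 —(−1)→ 823543
823543 —HB7→ 7^7 —bump→ 8^8 = 16777216 —(−1)→ 16777215
16777215 —HB8→ 7·8^7 + 7·8^6 + 7·8^5 + 7·8^4 + 7·8^3 + 7·8^2 + 7·8 + 7 —bump→ 7·9^7 + 7·9^6 + 7·9^5 + 7·9^4 + 7·9^3 + 7·9^2 + 7·9 + 7 = 37665880 —(−1)→ 37665879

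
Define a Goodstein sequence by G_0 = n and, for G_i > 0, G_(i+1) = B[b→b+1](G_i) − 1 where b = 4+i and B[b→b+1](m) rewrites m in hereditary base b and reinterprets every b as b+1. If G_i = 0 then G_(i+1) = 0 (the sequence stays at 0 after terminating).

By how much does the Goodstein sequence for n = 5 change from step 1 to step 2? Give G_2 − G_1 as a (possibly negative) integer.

0

i=0: 5 = 4 + 1 (b=4); 4→5: 5 + 1 = 6; 6−1 = 5
i=1: 5 = 5 (b=5); 5→6: 6 = 6; 6−1 = 5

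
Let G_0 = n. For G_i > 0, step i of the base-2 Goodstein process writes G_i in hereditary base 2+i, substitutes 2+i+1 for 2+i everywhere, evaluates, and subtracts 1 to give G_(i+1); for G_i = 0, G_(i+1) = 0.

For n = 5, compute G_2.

255

i=0: 5 = 2^2 + 1 (b=2); 2→3: 3^3 + 1 = 28; 28−1 = 27
i=1: 27 = 3^3 (b=3); 3→4: 4^4 = 256; 256−1 = 255
i=2: 255 = 3·4^3 + 3·4^2 + 3·4 + 3 (b=4); 4→5: 3·5^3 + 3·5^2 + 3·5 + 3 = 468; 468−1 = 467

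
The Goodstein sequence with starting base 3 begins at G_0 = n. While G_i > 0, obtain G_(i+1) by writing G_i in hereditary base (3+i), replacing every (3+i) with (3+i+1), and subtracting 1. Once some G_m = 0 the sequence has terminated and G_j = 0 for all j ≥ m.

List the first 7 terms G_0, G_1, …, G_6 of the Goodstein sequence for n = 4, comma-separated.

[0] 4 ≡ 3 + 1 (base 3). Lift 4: 5. −1: 4.
[1] 4 ≡ 4 (base 4). Lift 5: 5. −1: 4.
[2] 4 ≡ 4 (base 5). Lift 6: 4. −1: 3.
[3] 3 ≡ 3 (base 6). Lift 7: 3. −1: 2.
[4] 2 ≡ 2 (base 7). Lift 8: 2. −1: 1.
[5] 1 ≡ 1 (base 8). Lift 9: 1. −1: 0.

4, 4, 4, 3, 2, 1, 0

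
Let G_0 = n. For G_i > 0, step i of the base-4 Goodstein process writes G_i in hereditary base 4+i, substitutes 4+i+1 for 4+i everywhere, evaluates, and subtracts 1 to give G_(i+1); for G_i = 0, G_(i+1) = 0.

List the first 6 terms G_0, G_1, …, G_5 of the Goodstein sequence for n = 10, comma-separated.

i=0: 10 = 2·4 + 2 (b=4); 4→5: 2·5 + 2 = 12; 12−1 = 11
i=1: 11 = 2·5 + 1 (b=5); 5→6: 2·6 + 1 = 13; 13−1 = 12
i=2: 12 = 2·6 (b=6); 6→7: 2·7 = 14; 14−1 = 13
i=3: 13 = 7 + 6 (b=7); 7→8: 8 + 6 = 14; 14−1 = 13
i=4: 13 = 8 + 5 (b=8); 8→9: 9 + 5 = 14; 14−1 = 13

10, 11, 12, 13, 13, 13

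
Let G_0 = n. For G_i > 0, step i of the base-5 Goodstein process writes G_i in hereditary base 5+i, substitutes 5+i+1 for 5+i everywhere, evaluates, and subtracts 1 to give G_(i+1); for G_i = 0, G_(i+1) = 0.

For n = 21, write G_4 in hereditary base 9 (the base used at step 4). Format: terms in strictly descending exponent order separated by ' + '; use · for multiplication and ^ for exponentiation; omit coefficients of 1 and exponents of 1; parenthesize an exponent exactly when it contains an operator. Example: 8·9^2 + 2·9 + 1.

base 5: 21 = 4·5 + 1; at 6: 4·6 + 1 = 25; next = 24
base 6: 24 = 4·6; at 7: 4·7 = 28; next = 27
base 7: 27 = 3·7 + 6; at 8: 3·8 + 6 = 30; next = 29
base 8: 29 = 3·8 + 5; at 9: 3·9 + 5 = 32; next = 31
base 9: 31 = 3·9 + 4; at 10: 3·10 + 4 = 34; next = 33

3·9 + 4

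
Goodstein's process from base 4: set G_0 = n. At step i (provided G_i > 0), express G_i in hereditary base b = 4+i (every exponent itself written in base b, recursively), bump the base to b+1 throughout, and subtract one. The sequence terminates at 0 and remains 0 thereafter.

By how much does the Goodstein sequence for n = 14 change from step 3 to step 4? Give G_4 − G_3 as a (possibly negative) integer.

G_0 = 14. HB_4(14) = 3·4 + 2. Bump = 17. G_1 = 16.
G_1 = 16. HB_5(16) = 3·5 + 1. Bump = 19. G_2 = 18.
G_2 = 18. HB_6(18) = 3·6. Bump = 21. G_3 = 20.
G_3 = 20. HB_7(20) = 2·7 + 6. Bump = 22. G_4 = 21.

1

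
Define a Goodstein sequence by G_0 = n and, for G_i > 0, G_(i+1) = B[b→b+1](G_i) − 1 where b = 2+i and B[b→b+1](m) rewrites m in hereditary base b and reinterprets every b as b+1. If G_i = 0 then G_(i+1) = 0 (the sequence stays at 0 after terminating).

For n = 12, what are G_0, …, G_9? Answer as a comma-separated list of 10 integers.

step 0: 12 = 2^(2 + 1) + 2^2; sub 3 for 2: 3^(3 + 1) + 3^3; = 108; G_1 = 108−1 = 107
step 1: 107 = 3^(3 + 1) + 2·3^2 + 2·3 + 2; sub 4 for 3: 4^(4 + 1) + 2·4^2 + 2·4 + 2; = 1066; G_2 = 1066−1 = 1065
step 2: 1065 = 4^(4 + 1) + 2·4^2 + 2·4 + 1; sub 5 for 4: 5^(5 + 1) + 2·5^2 + 2·5 + 1; = 15686; G_3 = 15686−1 = 15685
step 3: 15685 = 5^(5 + 1) + 2·5^2 + 2·5; sub 6 for 5: 6^(6 + 1) + 2·6^2 + 2·6; = 280020; G_4 = 280020−1 = 280019
step 4: 280019 = 6^(6 + 1) + 2·6^2 + 6 + 5; sub 7 for 6: 7^(7 + 1) + 2·7^2 + 7 + 5; = 5764911; G_5 = 5764911−1 = 5764910
step 5: 5764910 = 7^(7 + 1) + 2·7^2 + 7 + 4; sub 8 for 7: 8^(8 + 1) + 2·8^2 + 8 + 4; = 134217868; G_6 = 134217868−1 = 134217867
step 6: 134217867 = 8^(8 + 1) + 2·8^2 + 8 + 3; sub 9 for 8: 9^(9 + 1) + 2·9^2 + 9 + 3; = 3486784575; G_7 = 3486784575−1 = 3486784574
step 7: 3486784574 = 9^(9 + 1) + 2·9^2 + 9 + 2; sub 10 for 9: 10^(10 + 1) + 2·10^2 + 10 + 2; = 100000000212; G_8 = 100000000212−1 = 100000000211
step 8: 100000000211 = 10^(10 + 1) + 2·10^2 + 10 + 1; sub 11 for 10: 11^(11 + 1) + 2·11^2 + 11 + 1; = 3138428376975; G_9 = 3138428376975−1 = 3138428376974

12, 107, 1065, 15685, 280019, 5764910, 134217867, 3486784574, 100000000211, 3138428376974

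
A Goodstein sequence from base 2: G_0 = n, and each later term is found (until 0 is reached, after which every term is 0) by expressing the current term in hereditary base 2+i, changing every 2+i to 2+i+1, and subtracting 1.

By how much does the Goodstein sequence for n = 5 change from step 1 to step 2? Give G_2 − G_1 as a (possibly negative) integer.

step 0: 5 = 2^2 + 1; sub 3 for 2: 3^3 + 1; = 28; G_1 = 28−1 = 27
step 1: 27 = 3^3; sub 4 for 3: 4^4; = 256; G_2 = 256−1 = 255

228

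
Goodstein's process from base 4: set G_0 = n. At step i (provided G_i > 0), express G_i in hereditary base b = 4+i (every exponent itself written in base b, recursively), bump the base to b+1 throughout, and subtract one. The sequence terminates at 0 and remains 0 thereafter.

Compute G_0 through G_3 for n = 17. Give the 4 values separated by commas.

17, 25, 35, 39

base 4: 17 = 4^2 + 1; at 5: 5^2 + 1 = 26; next = 25
base 5: 25 = 5^2; at 6: 6^2 = 36; next = 35
base 6: 35 = 5·6 + 5; at 7: 5·7 + 5 = 40; next = 39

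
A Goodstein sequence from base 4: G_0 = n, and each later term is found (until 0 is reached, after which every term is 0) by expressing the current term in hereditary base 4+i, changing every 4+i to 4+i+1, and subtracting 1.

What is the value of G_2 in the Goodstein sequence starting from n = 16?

16 —HB4→ 4^2 —bump→ 5^2 = 25 —(−1)→ 24
24 —HB5→ 4·5 + 4 —bump→ 4·6 + 4 = 28 —(−1)→ 27
27 —HB6→ 4·6 + 3 —bump→ 4·7 + 3 = 31 —(−1)→ 30

27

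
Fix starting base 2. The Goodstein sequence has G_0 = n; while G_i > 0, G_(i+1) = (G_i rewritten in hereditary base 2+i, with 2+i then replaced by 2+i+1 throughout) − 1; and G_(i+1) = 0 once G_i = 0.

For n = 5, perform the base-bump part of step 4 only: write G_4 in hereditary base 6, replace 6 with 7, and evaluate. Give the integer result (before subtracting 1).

1198

5 —HB2→ 2^2 + 1 —bump→ 3^3 + 1 = 28 —(−1)→ 27
27 —HB3→ 3^3 —bump→ 4^4 = 256 —(−1)→ 255
255 —HB4→ 3·4^3 + 3·4^2 + 3·4 + 3 —bump→ 3·5^3 + 3·5^2 + 3·5 + 3 = 468 —(−1)→ 467
467 —HB5→ 3·5^3 + 3·5^2 + 3·5 + 2 —bump→ 3·6^3 + 3·6^2 + 3·6 + 2 = 776 —(−1)→ 775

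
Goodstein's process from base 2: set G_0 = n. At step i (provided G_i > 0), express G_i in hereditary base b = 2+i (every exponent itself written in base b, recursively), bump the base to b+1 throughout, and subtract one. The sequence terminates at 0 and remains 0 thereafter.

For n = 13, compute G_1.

108

(0) 13|_2 = 2^(2 + 1) + 2^2 + 1 ↦ 3^(3 + 1) + 3^3 + 1|_3 = 109 ⇒ 108
(1) 108|_3 = 3^(3 + 1) + 3^3 ↦ 4^(4 + 1) + 4^4|_4 = 1280 ⇒ 1279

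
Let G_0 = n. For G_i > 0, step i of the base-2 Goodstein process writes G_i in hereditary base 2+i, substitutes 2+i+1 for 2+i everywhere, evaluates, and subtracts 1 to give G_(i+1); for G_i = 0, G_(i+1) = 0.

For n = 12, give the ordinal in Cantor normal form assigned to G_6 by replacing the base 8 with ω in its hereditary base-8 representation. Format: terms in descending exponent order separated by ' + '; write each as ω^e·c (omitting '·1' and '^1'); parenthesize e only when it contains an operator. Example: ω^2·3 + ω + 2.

step 0: 12 = 2^(2 + 1) + 2^2; sub 3 for 2: 3^(3 + 1) + 3^3; = 108; G_1 = 108−1 = 107
step 1: 107 = 3^(3 + 1) + 2·3^2 + 2·3 + 2; sub 4 for 3: 4^(4 + 1) + 2·4^2 + 2·4 + 2; = 1066; G_2 = 1066−1 = 1065
step 2: 1065 = 4^(4 + 1) + 2·4^2 + 2·4 + 1; sub 5 for 4: 5^(5 + 1) + 2·5^2 + 2·5 + 1; = 15686; G_3 = 15686−1 = 15685
step 3: 15685 = 5^(5 + 1) + 2·5^2 + 2·5; sub 6 for 5: 6^(6 + 1) + 2·6^2 + 2·6; = 280020; G_4 = 280020−1 = 280019
step 4: 280019 = 6^(6 + 1) + 2·6^2 + 6 + 5; sub 7 for 6: 7^(7 + 1) + 2·7^2 + 7 + 5; = 5764911; G_5 = 5764911−1 = 5764910
step 5: 5764910 = 7^(7 + 1) + 2·7^2 + 7 + 4; sub 8 for 7: 8^(8 + 1) + 2·8^2 + 8 + 4; = 134217868; G_6 = 134217868−1 = 134217867

ω^(ω + 1) + ω^2·2 + ω + 3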